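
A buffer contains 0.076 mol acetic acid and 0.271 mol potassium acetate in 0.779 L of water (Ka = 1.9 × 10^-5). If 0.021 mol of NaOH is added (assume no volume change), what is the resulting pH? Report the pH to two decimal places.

pH = 5.45

After neutralization: n(CH3COOH) = 0.055 mol, n(CH3COO-) = 0.292 mol.
pKa = −log(1.9 × 10^-5) = 4.721
pH = pKa + log(n_CH3COO-/n_CH3COOH) = 4.721 + log(0.292/0.055) = 4.721 + (+0.725)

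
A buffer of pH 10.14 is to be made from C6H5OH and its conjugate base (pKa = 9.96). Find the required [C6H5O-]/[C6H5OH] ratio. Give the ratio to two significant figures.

pH = pKa + log(r) ⇒ log(r) = 10.14 − 9.96 = +0.18
r = [C6H5O-]/[C6H5OH] = 10^(+0.18) = 1.51

ratio = 1.5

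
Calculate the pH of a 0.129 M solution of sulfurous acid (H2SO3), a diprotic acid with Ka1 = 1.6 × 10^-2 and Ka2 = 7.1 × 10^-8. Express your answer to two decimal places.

pH = 1.42

Ka1 ≫ Ka2, so treat the first dissociation as the only significant source of H+.
Ka1 = x²/(0.129 − x) = 1.6 × 10^-2
Solving the quadratic: x = (−Ka1 + √(Ka1² + 4·Ka1·C₀))/2 = 3.81 × 10^-2 M
pH = −log(3.81 × 10^-2) = 1.42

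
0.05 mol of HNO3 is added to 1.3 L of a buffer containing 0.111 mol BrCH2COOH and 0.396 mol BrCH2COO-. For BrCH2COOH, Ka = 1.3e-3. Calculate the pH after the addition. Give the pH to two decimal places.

pH = 3.22

After neutralization: n(BrCH2COOH) = 0.161 mol, n(BrCH2COO-) = 0.346 mol.
pKa = −log(1.3 × 10^-3) = 2.886
pH = pKa + log([A⁻]/[HA]) = 2.886 + log(0.346/0.161) = 2.886 +0.332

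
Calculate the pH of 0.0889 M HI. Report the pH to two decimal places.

pH = 1.05

HI is a strong acid and dissociates completely, so [H+] = 0.0889 M.
pH = -log(0.0889) = 1.05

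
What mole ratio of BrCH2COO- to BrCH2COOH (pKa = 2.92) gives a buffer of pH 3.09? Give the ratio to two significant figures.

pH = pKa + log(r) ⇒ log(r) = 3.09 − 2.92 = +0.17
r = [BrCH2COO-]/[BrCH2COOH] = 10^(+0.17) = 1.48

ratio = 1.5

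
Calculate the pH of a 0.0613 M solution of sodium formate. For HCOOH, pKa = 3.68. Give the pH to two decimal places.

HCOO- is the conjugate base of the weak acid HCOOH.
Ka = 10^(−3.68) = 2.09 × 10^-4
Kb = Kw/Ka = 1.0×10^-14 / 2.09 × 10^-4 = 4.78 × 10^-11
Let x = [OH-] at equilibrium. Kb = x²/(0.0613 − x).
Neglecting x in the denominator: x = √(4.78 × 10^-11 × 0.0613) = 1.71 × 10^-6 M
pOH = −log(1.71 × 10^-6) = 5.77; pH = 14.00 − 5.77 = 8.23

pH = 8.23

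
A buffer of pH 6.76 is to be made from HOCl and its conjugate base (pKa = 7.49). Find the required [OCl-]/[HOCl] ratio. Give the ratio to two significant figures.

ratio = 0.19

pH = pKa + log(r) ⇒ log(r) = 6.76 − 7.49 = -0.73
r = [OCl-]/[HOCl] = 10^(-0.73) = 0.186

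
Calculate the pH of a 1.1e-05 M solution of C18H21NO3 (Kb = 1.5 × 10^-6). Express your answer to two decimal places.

C18H21NO3 + H2O ⇌ C18H22NO3+ + OH-
From the ICE table, Kb = [OH-]²/(1.1e-05 − [OH-]) = 1.5 × 10^-6.
The 5% rule fails; solving [OH-]² + Kb·[OH-] − Kb·C₀ = 0 exactly:
[OH-] = [−1.5e-06 + √(1.5e-06² + 6.6e-11)]/2 = 3.38 × 10^-6 M
pOH = −log(3.38 × 10^-6) = 5.47; pH = 14.00 − 5.47 = 8.53

pH = 8.53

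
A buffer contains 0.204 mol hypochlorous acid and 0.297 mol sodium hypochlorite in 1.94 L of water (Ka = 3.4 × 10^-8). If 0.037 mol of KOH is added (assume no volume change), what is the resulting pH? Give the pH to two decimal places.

pH = 7.77

After neutralization: n(HOCl) = 0.167 mol, n(OCl-) = 0.334 mol.
pKa = −log(3.4 × 10^-8) = 7.469
pH = pKa + log([A⁻]/[HA]) = 7.469 + log(0.334/0.167) = 7.469 +0.301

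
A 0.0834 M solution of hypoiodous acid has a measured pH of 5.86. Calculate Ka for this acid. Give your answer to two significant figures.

[H+] = 10^(-5.86) = 1.38 × 10^-6 M
At equilibrium [HA] = 0.0834 − 1.38 × 10^-6 = 8.34 × 10^-2 M
Ka = [H+][A-]/[HA] = (1.38 × 10^-6)² / 8.34 × 10^-2 = 2.3 × 10^-11

Ka = 2.3 × 10^-11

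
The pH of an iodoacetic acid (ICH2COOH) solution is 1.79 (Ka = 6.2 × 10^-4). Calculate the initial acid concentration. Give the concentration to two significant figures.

C₀ = 4.4 × 10^-1 M

[H+] = 10^(-1.79) = 1.62 × 10^-2 M = x
Ka = x²/(C₀ − x) ⇒ C₀ = x + x²/Ka
C₀ = 1.62 × 10^-2 + (1.62 × 10^-2)²/(6.2 × 10^-4) = 4.39 × 10^-1 M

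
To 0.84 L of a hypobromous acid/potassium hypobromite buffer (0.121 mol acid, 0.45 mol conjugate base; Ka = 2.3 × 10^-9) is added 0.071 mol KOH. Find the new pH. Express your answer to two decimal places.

OH- converts HOBr to OBr-: HOBr → 0.05 mol, OBr- → 0.521 mol.
pKa = −log(2.3 × 10^-9) = 8.638
Henderson–Hasselbalch with mole ratio 0.521/0.05: pH = 8.638 + (+1.018)

pH = 9.66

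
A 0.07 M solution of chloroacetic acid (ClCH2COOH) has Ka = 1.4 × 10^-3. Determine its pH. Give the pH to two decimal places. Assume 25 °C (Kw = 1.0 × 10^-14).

ClCH2COOH ⇌ ClCH2COO- + H+
From the ICE table, Ka = x²/(0.07 − x) = 1.4 × 10^-3.
x is not negligible relative to C₀; solve x² + 0.0014·x − 9.8e-05 = 0.
x = [−0.0014 + √(0.0014² + 0.000392)]/2 = 9.22 × 10^-3 M
pH = −log[H+] = −log(9.22 × 10^-3) = 2.04

pH = 2.04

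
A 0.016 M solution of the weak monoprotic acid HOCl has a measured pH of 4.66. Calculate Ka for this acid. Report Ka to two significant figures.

[H+] = 10^(-4.66) = 2.19 × 10^-5 M
At equilibrium [HA] = 0.016 − 2.19 × 10^-5 = 1.60 × 10^-2 M
Ka = [H+][A-]/[HA] = (2.19 × 10^-5)² / 1.60 × 10^-2 = 3.0 × 10^-8

Ka = 3.0 × 10^-8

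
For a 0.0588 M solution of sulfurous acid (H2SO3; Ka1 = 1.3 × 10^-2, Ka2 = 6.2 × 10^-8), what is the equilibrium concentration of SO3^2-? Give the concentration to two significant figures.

First ionization gives [H+] ≈ [HSO3-] = 2.19 × 10^-2 M.
Second step: Ka2 = [H+][SO3^2-]/[HSO3-] ≈ [SO3^2-] (since [H+] ≈ [HSO3-]).
So [SO3^2-] ≈ Ka2.

6.2 × 10^-8 M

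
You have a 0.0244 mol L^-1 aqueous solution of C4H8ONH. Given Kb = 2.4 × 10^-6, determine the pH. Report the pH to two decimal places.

C4H8ONH + H2O ⇌ C4H8ONH2+ + OH-
From the ICE table, Kb = [OH-]²/(0.0244 − [OH-]) = 2.4 × 10^-6.
Neglecting [OH-] in the denominator: [OH-] = √(2.4 × 10^-6 × 0.0244) = 2.42 × 10^-4 M
([OH-]/C₀ = 0.99% < 5%, so the approximation holds.)
pOH = −log(2.42 × 10^-4) = 3.62; pH = 14.00 − 3.62 = 10.38

pH = 10.38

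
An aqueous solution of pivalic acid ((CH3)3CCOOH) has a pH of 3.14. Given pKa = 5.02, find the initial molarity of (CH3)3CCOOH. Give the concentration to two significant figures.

C₀ = 5.6 × 10^-2 M

[H+] = 10^(-3.14) = 7.24 × 10^-4 M = x
Ka = 10^(−5.02) = 9.55 × 10^-6
Ka = x²/(C₀ − x) ⇒ C₀ = x + x²/Ka
C₀ = 7.24 × 10^-4 + (7.24 × 10^-4)²/(9.55 × 10^-6) = 5.56 × 10^-2 M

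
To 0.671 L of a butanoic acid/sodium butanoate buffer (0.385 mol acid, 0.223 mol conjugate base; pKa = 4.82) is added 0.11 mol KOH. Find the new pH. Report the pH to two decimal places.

pH = 4.90

OH- converts CH3(CH2)2COOH to CH3(CH2)2COO-: CH3(CH2)2COOH → 0.275 mol, CH3(CH2)2COO- → 0.333 mol.
pH = pKa + log([A⁻]/[HA]) = 4.82 + log(0.333/0.275) = 4.82 +0.083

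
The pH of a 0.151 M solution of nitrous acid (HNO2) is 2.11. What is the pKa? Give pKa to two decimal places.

[H+] = 10^(-2.11) = 7.76 × 10^-3 M
At equilibrium [HA] = 0.151 − 7.76 × 10^-3 = 1.43 × 10^-1 M
Ka = [H+][A-]/[HA] = (7.76 × 10^-3)² / 1.43 × 10^-1 = 4.21 × 10^-4
pKa = -log(4.21 × 10^-4) = 3.38

pKa = 3.38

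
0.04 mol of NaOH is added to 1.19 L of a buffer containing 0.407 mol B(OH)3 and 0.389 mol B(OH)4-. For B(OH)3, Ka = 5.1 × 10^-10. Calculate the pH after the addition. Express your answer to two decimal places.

pH = 9.36

After neutralization: n(B(OH)3) = 0.367 mol, n(B(OH)4-) = 0.429 mol.
pKa = −log(5.1 × 10^-10) = 9.292
pH = pKa + log(n_B(OH)4-/n_B(OH)3) = 9.292 + log(0.429/0.367) = 9.292 + (+0.068)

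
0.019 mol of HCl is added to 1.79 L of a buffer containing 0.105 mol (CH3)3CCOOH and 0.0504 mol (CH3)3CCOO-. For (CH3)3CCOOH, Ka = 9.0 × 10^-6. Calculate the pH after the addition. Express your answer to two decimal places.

pH = 4.45

After neutralization: n((CH3)3CCOOH) = 0.124 mol, n((CH3)3CCOO-) = 0.0314 mol.
pKa = −log(9.0 × 10^-6) = 5.046
Henderson–Hasselbalch with mole ratio 0.0314/0.124: pH = 5.046 + (-0.596)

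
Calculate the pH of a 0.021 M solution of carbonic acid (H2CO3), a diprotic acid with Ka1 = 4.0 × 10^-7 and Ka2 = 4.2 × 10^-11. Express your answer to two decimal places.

pH = 4.04

Since Ka1 ≫ Ka2, the first ionization dominates [H+].
Ka1 = x²/(0.021 − x) = 4.0 × 10^-7
x ≈ √(4.0 × 10^-7 × 0.021) = 9.17 × 10^-5 M
pH = −log(9.17 × 10^-5) = 4.04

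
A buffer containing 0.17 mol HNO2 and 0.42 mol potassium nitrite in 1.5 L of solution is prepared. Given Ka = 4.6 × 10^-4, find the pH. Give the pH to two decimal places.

pKa = −log(4.6 × 10^-4) = 3.337
Henderson–Hasselbalch: pH = pKa + log([NO2-]/[HNO2]) = 3.337 + log(0.42/0.17)
pH = 3.337 + (+0.393) = 3.73

pH = 3.73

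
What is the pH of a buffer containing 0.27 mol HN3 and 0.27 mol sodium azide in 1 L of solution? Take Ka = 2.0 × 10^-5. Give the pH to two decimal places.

pH = 4.70

pKa = −log(2.0 × 10^-5) = 4.699
pH = pKa + log([A⁻]/[HA]) = 4.699 + log(0.27/0.27)
pH = 4.699 + (+0.000) = 4.70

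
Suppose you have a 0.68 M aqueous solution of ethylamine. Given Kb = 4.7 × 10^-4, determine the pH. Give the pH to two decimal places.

pH = 12.25

C2H5NH2 + H2O ⇌ C2H5NH3+ + OH-
Kb = x²/(0.68 − x) = 4.7 × 10^-4
Assume x ≪ 0.68: x ≈ √(4.7 × 10^-4 × 0.68) = 1.79 × 10^-2 M
Check: 2.6% ionized — well under 5%, approximation valid.
pOH = 1.75, so pH = 14.00 − pOH = 12.25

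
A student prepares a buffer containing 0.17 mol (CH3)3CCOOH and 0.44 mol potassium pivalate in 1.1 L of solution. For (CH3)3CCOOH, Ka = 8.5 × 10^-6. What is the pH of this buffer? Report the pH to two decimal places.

pH = 5.48

pKa = −log(8.5 × 10^-6) = 5.071
Henderson–Hasselbalch: pH = pKa + log([(CH3)3CCOO-]/[(CH3)3CCOOH]) = 5.071 + log(0.44/0.17)
pH = 5.071 + (+0.413) = 5.48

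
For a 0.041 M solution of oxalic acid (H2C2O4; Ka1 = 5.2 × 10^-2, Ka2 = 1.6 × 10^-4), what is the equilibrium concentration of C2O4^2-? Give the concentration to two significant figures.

First ionization gives [H+] ≈ [HC2O4-] = 2.70 × 10^-2 M.
Second step: Ka2 = [H+][C2O4^2-]/[HC2O4-] ≈ [C2O4^2-] (since [H+] ≈ [HC2O4-]).
So [C2O4^2-] ≈ Ka2.

1.6 × 10^-4 M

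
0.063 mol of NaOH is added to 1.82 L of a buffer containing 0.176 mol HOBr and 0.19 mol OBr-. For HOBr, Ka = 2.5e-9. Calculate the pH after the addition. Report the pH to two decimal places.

OH- converts HOBr to OBr-: HOBr → 0.113 mol, OBr- → 0.253 mol.
pKa = −log(2.5 × 10^-9) = 8.602
pH = pKa + log([A⁻]/[HA]) = 8.602 + log(0.253/0.113) = 8.602 +0.350

pH = 8.95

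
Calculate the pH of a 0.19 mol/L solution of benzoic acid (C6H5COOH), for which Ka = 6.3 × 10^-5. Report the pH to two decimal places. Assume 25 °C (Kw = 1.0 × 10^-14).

pH = 2.46

C6H5COOH ⇌ C6H5COO- + H+
Ka = [H+]²/(0.19 − [H+]) = 6.3 × 10^-5
Assume [H+] ≪ 0.19: [H+] ≈ √(6.3 × 10^-5 × 0.19) = 3.46 × 10^-3 M
([H+]/C₀ = 1.8% < 5%, so the approximation holds.)
pH = −log(3.46 × 10^-3) = 2.46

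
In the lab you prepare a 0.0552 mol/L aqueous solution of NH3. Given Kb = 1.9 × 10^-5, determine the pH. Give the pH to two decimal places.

NH3 + H2O ⇌ NH4+ + OH-
From the ICE table, Kb = x²/(0.0552 − x) = 1.9 × 10^-5.
Assume x ≪ 0.0552: x ≈ √(1.9 × 10^-5 × 0.0552) = 1.02 × 10^-3 M
(x/C₀ = 1.9% < 5%, so the approximation holds.)
pOH = 2.99, so pH = 14.00 − pOH = 11.01

pH = 11.01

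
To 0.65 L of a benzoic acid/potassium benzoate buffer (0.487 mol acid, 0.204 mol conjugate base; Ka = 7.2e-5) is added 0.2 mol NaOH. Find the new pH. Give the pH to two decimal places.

After neutralization: n(C6H5COOH) = 0.287 mol, n(C6H5COO-) = 0.404 mol.
pKa = −log(7.2 × 10^-5) = 4.143
pH = pKa + log([A⁻]/[HA]) = 4.143 + log(0.404/0.287) = 4.143 +0.148

pH = 4.29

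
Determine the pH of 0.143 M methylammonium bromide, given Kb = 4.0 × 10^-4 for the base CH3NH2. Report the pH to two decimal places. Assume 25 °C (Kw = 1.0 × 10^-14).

CH3NH3+ is the conjugate acid of the weak base CH3NH2.
Ka = Kw/Kb = 1.0×10^-14 / 4.0 × 10^-4 = 2.50 × 10^-11
Ka = [H+]²/(0.143 − [H+]) = 2.50 × 10^-11
Assume [H+] ≪ 0.143: [H+] ≈ √(2.50 × 10^-11 × 0.143) = 1.89 × 10^-6 M
([H+]/C₀ = 0.0013% < 5%, so the approximation holds.)
pH = −log[H+] = −log(1.89 × 10^-6) = 5.72

pH = 5.72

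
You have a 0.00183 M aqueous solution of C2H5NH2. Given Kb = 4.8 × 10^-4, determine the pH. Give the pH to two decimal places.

C2H5NH2 + H2O ⇌ C2H5NH3+ + OH-
Kb = [OH-]²/(0.00183 − [OH-]) = 4.8 × 10^-4
[OH-] is not negligible relative to C₀; solve [OH-]² + 0.00048·[OH-] − 8.78e-07 = 0.
[OH-] = (−Kb + √(Kb² + 4·Kb·C₀))/2 = 7.27 × 10^-4 M
pOH = 3.14, so pH = 14.00 − pOH = 10.86

pH = 10.86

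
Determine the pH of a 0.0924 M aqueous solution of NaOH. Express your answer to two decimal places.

NaOH is a strong base; [OH-] = 0.0924 M.
pOH = -log(0.0924) = 1.03
pH = 14.00 - 1.03 = 12.97

pH = 12.97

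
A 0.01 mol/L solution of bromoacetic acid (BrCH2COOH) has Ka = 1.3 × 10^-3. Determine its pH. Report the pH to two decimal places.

BrCH2COOH ⇌ BrCH2COO- + H+
Ka = [H+]²/(0.01 − [H+]) = 1.3 × 10^-3
The 5% rule fails; solving [H+]² + Ka·[H+] − Ka·C₀ = 0 exactly:
[H+] = (−Ka + √(Ka² + 4·Ka·C₀))/2 = 3.01 × 10^-3 M
pH = −log[H+] = −log(3.01 × 10^-3) = 2.52

pH = 2.52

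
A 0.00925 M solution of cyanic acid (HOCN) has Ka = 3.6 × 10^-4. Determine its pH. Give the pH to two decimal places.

pH = 2.78

HOCN ⇌ OCN- + H+
Ka = [H+]²/(0.00925 − [H+]) = 3.6 × 10^-4
Here C₀/Ka ≈ 25.7, so the small-[H+] approximation fails. Use the quadratic:
[H+] = [−0.00036 + √(0.00036² + 1.33e-05)]/2 = 1.65 × 10^-3 M
pH = −log[H+] = −log(1.65 × 10^-3) = 2.78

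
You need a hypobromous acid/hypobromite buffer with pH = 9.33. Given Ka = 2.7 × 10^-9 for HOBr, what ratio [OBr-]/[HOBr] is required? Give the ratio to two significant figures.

pKa = -log(2.7 × 10^-9) = 8.569
pH = pKa + log(r) ⇒ log(r) = 9.33 − 8.569 = +0.761
r = [OBr-]/[HOBr] = 10^(+0.761) = 5.77

ratio = 5.8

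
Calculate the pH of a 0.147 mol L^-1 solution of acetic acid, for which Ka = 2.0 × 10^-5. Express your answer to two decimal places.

CH3COOH ⇌ CH3COO- + H+
From the ICE table, Ka = x²/(0.147 − x) = 2.0 × 10^-5.
Assume x ≪ 0.147: x ≈ √(2.0 × 10^-5 × 0.147) = 1.71 × 10^-3 M
(x/C₀ = 1.2% < 5%, so the approximation holds.)
pH = −log(1.71 × 10^-3) = 2.77

pH = 2.77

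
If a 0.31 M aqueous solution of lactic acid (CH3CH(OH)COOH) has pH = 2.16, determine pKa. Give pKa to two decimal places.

pKa = 3.80

[H+] = 10^(-2.16) = 6.92 × 10^-3 M
At equilibrium [HA] = 0.31 − 6.92 × 10^-3 = 3.03 × 10^-1 M
Ka = [H+][A-]/[HA] = (6.92 × 10^-3)² / 3.03 × 10^-1 = 1.58 × 10^-4
pKa = -log(1.58 × 10^-4) = 3.80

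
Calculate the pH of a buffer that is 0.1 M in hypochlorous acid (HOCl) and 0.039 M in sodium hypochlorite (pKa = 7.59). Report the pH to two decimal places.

pH = pKa + log([A⁻]/[HA]) = 7.59 + log(0.039/0.1)
pH = 7.59 + (-0.409) = 7.18

pH = 7.18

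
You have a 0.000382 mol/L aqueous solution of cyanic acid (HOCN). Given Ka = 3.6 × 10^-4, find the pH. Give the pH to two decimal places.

pH = 3.63

HOCN ⇌ OCN- + H+
Ka = [H+]²/(0.000382 − [H+]) = 3.6 × 10^-4
The 5% rule fails; solving [H+]² + Ka·[H+] − Ka·C₀ = 0 exactly:
[H+] = [−0.00036 + √(0.00036² + 5.5e-07)]/2 = 2.32 × 10^-4 M
pH = −log(2.32 × 10^-4) = 3.63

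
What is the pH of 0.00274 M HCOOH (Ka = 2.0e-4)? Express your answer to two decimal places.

HCOOH ⇌ HCOO- + H+
From the ICE table, Ka = x²/(0.00274 − x) = 2.0 × 10^-4.
The 5% rule fails; solving x² + Ka·x − Ka·C₀ = 0 exactly:
x = (−Ka + √(Ka² + 4·Ka·C₀))/2 = 6.47 × 10^-4 M
pH = −log(6.47 × 10^-4) = 3.19

pH = 3.19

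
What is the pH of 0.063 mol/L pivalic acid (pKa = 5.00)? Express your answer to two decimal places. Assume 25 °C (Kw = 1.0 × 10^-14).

pH = 3.10

(CH3)3CCOOH ⇌ (CH3)3CCOO- + H+
Ka = 10^(−5.00) = 1.00 × 10^-5
From the ICE table, Ka = [H+]²/(0.063 − [H+]) = 1.00 × 10^-5.
Assume [H+] ≪ 0.063: [H+] ≈ √(1.00 × 10^-5 × 0.063) = 7.94 × 10^-4 M
pH = −log(7.94 × 10^-4) = 3.10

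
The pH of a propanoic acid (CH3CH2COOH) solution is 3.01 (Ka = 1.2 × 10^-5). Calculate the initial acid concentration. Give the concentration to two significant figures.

C₀ = 8.1 × 10^-2 M

[H+] = 10^(-3.01) = 9.77 × 10^-4 M = x
Ka = x²/(C₀ − x) ⇒ C₀ = x + x²/Ka
C₀ = 9.77 × 10^-4 + (9.77 × 10^-4)²/(1.2 × 10^-5) = 8.05 × 10^-2 M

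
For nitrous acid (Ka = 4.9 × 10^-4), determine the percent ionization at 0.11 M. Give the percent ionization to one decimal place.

HNO2 ⇌ NO2- + H+; let x = [H+] at equilibrium.
Solve x² + 0.00049x − 5.39e-05 = 0 → x = 7.10 × 10^-3 M
% ionization = x/C₀ × 100% = 7.10 × 10^-3/0.11 × 100% = 6.5%

6.5%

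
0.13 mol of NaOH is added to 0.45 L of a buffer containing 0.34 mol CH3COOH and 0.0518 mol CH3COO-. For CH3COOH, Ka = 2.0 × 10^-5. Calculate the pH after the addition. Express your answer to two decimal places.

After neutralization: n(CH3COOH) = 0.21 mol, n(CH3COO-) = 0.182 mol.
pKa = −log(2.0 × 10^-5) = 4.699
Henderson–Hasselbalch with mole ratio 0.182/0.21: pH = 4.699 + (-0.062)

pH = 4.64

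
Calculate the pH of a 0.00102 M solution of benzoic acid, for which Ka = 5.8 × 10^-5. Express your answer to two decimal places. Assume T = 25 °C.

C6H5COOH ⇌ C6H5COO- + H+
From the ICE table, Ka = [H+]²/(0.00102 − [H+]) = 5.8 × 10^-5.
Here C₀/Ka ≈ 17.6, so the small-[H+] approximation fails. Use the quadratic:
[H+] = (−Ka + √(Ka² + 4·Ka·C₀))/2 = 2.16 × 10^-4 M
pH = −log(2.16 × 10^-4) = 3.67

pH = 3.67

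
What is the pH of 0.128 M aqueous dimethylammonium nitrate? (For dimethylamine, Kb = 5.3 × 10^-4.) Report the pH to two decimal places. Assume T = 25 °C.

(CH3)2NH2+ is the conjugate acid of the weak base (CH3)2NH.
Ka = Kw/Kb = 1.0×10^-14 / 5.3 × 10^-4 = 1.89 × 10^-11
From the ICE table, Ka = [H+]²/(0.128 − [H+]) = 1.89 × 10^-11.
Neglecting [H+] in the denominator: [H+] = √(1.89 × 10^-11 × 0.128) = 1.56 × 10^-6 M
Check: 0.0012% ionized — well under 5%, approximation valid.
pH = −log(1.56 × 10^-6) = 5.81

pH = 5.81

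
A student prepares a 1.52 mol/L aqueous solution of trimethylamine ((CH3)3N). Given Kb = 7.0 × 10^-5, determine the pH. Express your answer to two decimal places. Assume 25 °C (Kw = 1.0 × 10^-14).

pH = 12.01

(CH3)3N + H2O ⇌ (CH3)3NH+ + OH-
From the ICE table, Kb = [OH-]²/(1.52 − [OH-]) = 7.0 × 10^-5.
Neglecting [OH-] in the denominator: [OH-] = √(7.0 × 10^-5 × 1.52) = 1.03 × 10^-2 M
([OH-]/C₀ = 0.68% < 5%, so the approximation holds.)
pOH = −log(1.03 × 10^-2) = 1.99; pH = 14.00 − 1.99 = 12.01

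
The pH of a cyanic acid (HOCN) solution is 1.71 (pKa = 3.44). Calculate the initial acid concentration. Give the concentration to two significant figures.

[H+] = 10^(-1.71) = 1.95 × 10^-2 M = x
Ka = 10^(−3.44) = 3.63 × 10^-4
Ka = x²/(C₀ − x) ⇒ C₀ = x + x²/Ka
C₀ = 1.95 × 10^-2 + (1.95 × 10^-2)²/(3.63 × 10^-4) = 1.07 M

C₀ = 1.1 M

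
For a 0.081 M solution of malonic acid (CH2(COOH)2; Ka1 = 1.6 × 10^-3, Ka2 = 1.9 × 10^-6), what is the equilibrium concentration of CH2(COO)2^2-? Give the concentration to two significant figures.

First ionization gives [H+] ≈ [CH2(COOH)COO-] = 1.06 × 10^-2 M.
Second step: Ka2 = [H+][CH2(COO)2^2-]/[CH2(COOH)COO-] ≈ [CH2(COO)2^2-] (since [H+] ≈ [CH2(COOH)COO-]).
So [CH2(COO)2^2-] ≈ Ka2.

1.9 × 10^-6 M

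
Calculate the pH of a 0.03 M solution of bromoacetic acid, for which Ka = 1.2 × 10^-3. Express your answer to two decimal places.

pH = 2.27

BrCH2COOH ⇌ BrCH2COO- + H+
From the ICE table, Ka = [H+]²/(0.03 − [H+]) = 1.2 × 10^-3.
Here C₀/Ka ≈ 25, so the small-[H+] approximation fails. Use the quadratic:
[H+] = (−Ka + √(Ka² + 4·Ka·C₀))/2 = 5.43 × 10^-3 M
pH = −log[H+] = −log(5.43 × 10^-3) = 2.27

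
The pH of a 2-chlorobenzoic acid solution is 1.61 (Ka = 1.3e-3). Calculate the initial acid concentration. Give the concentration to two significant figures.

C₀ = 4.9 × 10^-1 M

[H+] = 10^(-1.61) = 2.45 × 10^-2 M = x
Ka = x²/(C₀ − x) ⇒ C₀ = x + x²/Ka
C₀ = 2.45 × 10^-2 + (2.45 × 10^-2)²/(1.3 × 10^-3) = 4.86 × 10^-1 M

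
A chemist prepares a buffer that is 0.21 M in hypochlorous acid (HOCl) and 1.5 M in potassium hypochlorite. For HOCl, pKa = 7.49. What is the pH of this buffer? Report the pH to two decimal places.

pH = pKa + log([A⁻]/[HA]) = 7.49 + log(1.5/0.21)
pH = 7.49 + (+0.854) = 8.34

pH = 8.34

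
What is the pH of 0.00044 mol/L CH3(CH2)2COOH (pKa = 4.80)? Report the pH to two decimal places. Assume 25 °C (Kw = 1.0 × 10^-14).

pH = 4.12

CH3(CH2)2COOH ⇌ CH3(CH2)2COO- + H+
Ka = 10^(−4.80) = 1.58 × 10^-5
From the ICE table, Ka = [H+]²/(0.00044 − [H+]) = 1.58 × 10^-5.
[H+] is not negligible relative to C₀; solve [H+]² + 1.58e-05·[H+] − 6.95e-09 = 0.
[H+] = [−1.58e-05 + √(1.58e-05² + 2.78e-08)]/2 = 7.59 × 10^-5 M
pH = −log(7.59 × 10^-5) = 4.12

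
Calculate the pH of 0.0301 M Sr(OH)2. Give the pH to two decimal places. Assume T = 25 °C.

pH = 12.78

Sr(OH)2 is a strong base (each formula unit releases 2 OH-); [OH-] = 0.0602 M.
pOH = -log(0.0602) = 1.22
pH = 14.00 - 1.22 = 12.78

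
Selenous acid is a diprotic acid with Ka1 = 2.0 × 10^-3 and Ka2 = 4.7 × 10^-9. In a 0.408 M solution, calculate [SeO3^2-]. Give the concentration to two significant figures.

First ionization gives [H+] ≈ [HSeO3-] = 2.76 × 10^-2 M.
Second step: Ka2 = [H+][SeO3^2-]/[HSeO3-] ≈ [SeO3^2-] (since [H+] ≈ [HSeO3-]).
So [SeO3^2-] ≈ Ka2.

4.7 × 10^-9 M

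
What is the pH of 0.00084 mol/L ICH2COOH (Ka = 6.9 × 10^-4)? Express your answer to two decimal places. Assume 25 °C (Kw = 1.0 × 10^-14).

pH = 3.31

ICH2COOH ⇌ ICH2COO- + H+
Ka = [H+]²/(0.00084 − [H+]) = 6.9 × 10^-4
[H+] is not negligible relative to C₀; solve [H+]² + 0.00069·[H+] − 5.8e-07 = 0.
[H+] = [−0.00069 + √(0.00069² + 2.32e-06)]/2 = 4.91 × 10^-4 M
pH = −log(4.91 × 10^-4) = 3.31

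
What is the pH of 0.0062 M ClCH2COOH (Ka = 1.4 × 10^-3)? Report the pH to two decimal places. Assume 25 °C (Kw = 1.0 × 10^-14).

pH = 2.63

ClCH2COOH ⇌ ClCH2COO- + H+
From the ICE table, Ka = [H+]²/(0.0062 − [H+]) = 1.4 × 10^-3.
The 5% rule fails; solving [H+]² + Ka·[H+] − Ka·C₀ = 0 exactly:
[H+] = (−Ka + √(Ka² + 4·Ka·C₀))/2 = 2.33 × 10^-3 M
pH = −log[H+] = −log(2.33 × 10^-3) = 2.63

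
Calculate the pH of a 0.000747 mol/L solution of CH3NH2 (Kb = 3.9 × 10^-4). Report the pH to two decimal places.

CH3NH2 + H2O ⇌ CH3NH3+ + OH-
Let x = [OH-] at equilibrium. Kb = x²/(0.000747 − x).
x is not negligible relative to C₀; solve x² + 0.00039·x − 2.91e-07 = 0.
x = [−0.00039 + √(0.00039² + 1.17e-06)]/2 = 3.79 × 10^-4 M
pOH = 3.42, so pH = 14.00 − pOH = 10.58

pH = 10.58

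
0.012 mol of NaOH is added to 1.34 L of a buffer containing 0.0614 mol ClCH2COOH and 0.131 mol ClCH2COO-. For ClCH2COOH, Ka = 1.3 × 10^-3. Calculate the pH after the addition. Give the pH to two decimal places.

OH- converts ClCH2COOH to ClCH2COO-: ClCH2COOH → 0.0494 mol, ClCH2COO- → 0.143 mol.
pKa = −log(1.3 × 10^-3) = 2.886
pH = pKa + log(n_ClCH2COO-/n_ClCH2COOH) = 2.886 + log(0.143/0.0494) = 2.886 + (+0.462)

pH = 3.35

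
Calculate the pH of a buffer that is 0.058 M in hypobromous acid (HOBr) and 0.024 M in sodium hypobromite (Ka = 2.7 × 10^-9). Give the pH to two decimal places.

pKa = −log(2.7 × 10^-9) = 8.569
Using pH = pKa + log([base]/[acid]) with [base]/[acid] = 0.024/0.058:
pH = 8.569 + (-0.383) = 8.19

pH = 8.19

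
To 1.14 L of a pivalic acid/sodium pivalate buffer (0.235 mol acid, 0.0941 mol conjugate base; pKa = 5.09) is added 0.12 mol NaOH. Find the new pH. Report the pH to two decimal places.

OH- converts (CH3)3CCOOH to (CH3)3CCOO-: (CH3)3CCOOH → 0.115 mol, (CH3)3CCOO- → 0.214 mol.
pH = pKa + log([A⁻]/[HA]) = 5.09 + log(0.214/0.115) = 5.09 +0.270

pH = 5.36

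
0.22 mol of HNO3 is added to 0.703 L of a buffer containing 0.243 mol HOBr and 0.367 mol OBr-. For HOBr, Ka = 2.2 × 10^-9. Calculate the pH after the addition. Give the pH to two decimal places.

Added H+ converts OBr- to HOBr: HOBr → 0.463 mol, OBr- → 0.147 mol.
pKa = −log(2.2 × 10^-9) = 8.658
pH = pKa + log([A⁻]/[HA]) = 8.658 + log(0.147/0.463) = 8.658 -0.498

pH = 8.16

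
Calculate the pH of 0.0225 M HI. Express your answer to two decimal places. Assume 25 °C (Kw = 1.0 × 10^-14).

HI is a strong acid and dissociates completely, so [H+] = 0.0225 M.
pH = -log(0.0225) = 1.65

pH = 1.65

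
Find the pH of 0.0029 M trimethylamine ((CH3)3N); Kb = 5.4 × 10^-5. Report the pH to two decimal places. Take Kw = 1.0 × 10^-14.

pH = 10.57

(CH3)3N + H2O ⇌ (CH3)3NH+ + OH-
From the ICE table, Kb = x²/(0.0029 − x) = 5.4 × 10^-5.
x is not negligible relative to C₀; solve x² + 5.4e-05·x − 1.57e-07 = 0.
x = [−5.4e-05 + √(5.4e-05² + 6.26e-07)]/2 = 3.70 × 10^-4 M
pOH = −log(3.70 × 10^-4) = 3.43; pH = 14.00 − 3.43 = 10.57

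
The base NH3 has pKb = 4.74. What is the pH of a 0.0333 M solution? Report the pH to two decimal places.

NH3 + H2O ⇌ NH4+ + OH-
Kb = 10^(−4.74) = 1.82 × 10^-5
From the ICE table, Kb = [OH-]²/(0.0333 − [OH-]) = 1.82 × 10^-5.
Neglecting [OH-] in the denominator: [OH-] = √(1.82 × 10^-5 × 0.0333) = 7.78 × 10^-4 M
pOH = 3.11, so pH = 14.00 − pOH = 10.89

pH = 10.89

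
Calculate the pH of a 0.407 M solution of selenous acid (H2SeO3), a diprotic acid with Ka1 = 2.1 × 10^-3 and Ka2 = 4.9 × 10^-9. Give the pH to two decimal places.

pH = 1.55

Ka1 ≫ Ka2, so treat the first dissociation as the only significant source of H+.
Ka1 = x²/(0.407 − x) = 2.1 × 10^-3
Solving the quadratic: x = (−Ka1 + √(Ka1² + 4·Ka1·C₀))/2 = 2.82 × 10^-2 M
pH = −log(2.82 × 10^-2) = 1.55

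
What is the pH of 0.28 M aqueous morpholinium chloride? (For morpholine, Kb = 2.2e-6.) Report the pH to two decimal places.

pH = 4.45

C4H8ONH2+ is the conjugate acid of the weak base C4H8ONH.
Ka = Kw/Kb = 1.0×10^-14 / 2.2 × 10^-6 = 4.55 × 10^-9
From the ICE table, Ka = [H+]²/(0.28 − [H+]) = 4.55 × 10^-9.
Assume [H+] ≪ 0.28: [H+] ≈ √(4.55 × 10^-9 × 0.28) = 3.57 × 10^-5 M
Check: 0.013% ionized — well under 5%, approximation valid.
pH = −log[H+] = −log(3.57 × 10^-5) = 4.45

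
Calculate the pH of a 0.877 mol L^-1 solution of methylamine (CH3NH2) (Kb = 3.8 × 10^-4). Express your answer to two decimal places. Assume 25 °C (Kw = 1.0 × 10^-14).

CH3NH2 + H2O ⇌ CH3NH3+ + OH-
From the ICE table, Kb = [OH-]²/(0.877 − [OH-]) = 3.8 × 10^-4.
Assume [OH-] ≪ 0.877: [OH-] ≈ √(3.8 × 10^-4 × 0.877) = 1.83 × 10^-2 M
pOH = −log(1.83 × 10^-2) = 1.74; pH = 14.00 − 1.74 = 12.26

pH = 12.26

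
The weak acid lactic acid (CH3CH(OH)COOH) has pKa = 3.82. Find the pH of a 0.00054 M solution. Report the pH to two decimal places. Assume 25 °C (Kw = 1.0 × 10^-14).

pH = 3.66

CH3CH(OH)COOH ⇌ CH3CH(OH)COO- + H+
Ka = 10^(−3.82) = 1.51 × 10^-4
Ka = [H+]²/(0.00054 − [H+]) = 1.51 × 10^-4
The 5% rule fails; solving [H+]² + Ka·[H+] − Ka·C₀ = 0 exactly:
[H+] = (−Ka + √(Ka² + 4·Ka·C₀))/2 = 2.20 × 10^-4 M
pH = −log[H+] = −log(2.20 × 10^-4) = 3.66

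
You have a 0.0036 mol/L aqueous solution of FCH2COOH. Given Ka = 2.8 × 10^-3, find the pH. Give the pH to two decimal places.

pH = 2.68

FCH2COOH ⇌ FCH2COO- + H+
From the ICE table, Ka = [H+]²/(0.0036 − [H+]) = 2.8 × 10^-3.
The 5% rule fails; solving [H+]² + Ka·[H+] − Ka·C₀ = 0 exactly:
[H+] = (−Ka + √(Ka² + 4·Ka·C₀))/2 = 2.07 × 10^-3 M
pH = −log(2.07 × 10^-3) = 2.68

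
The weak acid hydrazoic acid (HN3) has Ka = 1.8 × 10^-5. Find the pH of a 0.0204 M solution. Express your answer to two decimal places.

HN3 ⇌ N3- + H+
From the ICE table, Ka = [H+]²/(0.0204 − [H+]) = 1.8 × 10^-5.
Since Ka ≪ C₀, [H+] ≈ √(Ka·C₀) = 6.06 × 10^-4 M.
([H+]/C₀ = 3% < 5%, so the approximation holds.)
pH = −log[H+] = −log(6.06 × 10^-4) = 3.22

pH = 3.22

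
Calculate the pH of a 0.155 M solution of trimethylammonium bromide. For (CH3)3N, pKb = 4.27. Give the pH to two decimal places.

pH = 5.27

(CH3)3NH+ is the conjugate acid of the weak base (CH3)3N.
Kb = 10^(−4.27) = 5.37 × 10^-5
Ka = Kw/Kb = 1.0×10^-14 / 5.37 × 10^-5 = 1.86 × 10^-10
Ka = [H+]²/(0.155 − [H+]) = 1.86 × 10^-10
Neglecting [H+] in the denominator: [H+] = √(1.86 × 10^-10 × 0.155) = 5.37 × 10^-6 M
pH = −log(5.37 × 10^-6) = 5.27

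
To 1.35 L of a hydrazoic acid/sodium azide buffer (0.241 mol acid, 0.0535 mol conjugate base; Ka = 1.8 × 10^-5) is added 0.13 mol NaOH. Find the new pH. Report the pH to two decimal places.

After neutralization: n(HN3) = 0.111 mol, n(N3-) = 0.183 mol.
pKa = −log(1.8 × 10^-5) = 4.745
Henderson–Hasselbalch with mole ratio 0.183/0.111: pH = 4.745 + (+0.217)

pH = 4.96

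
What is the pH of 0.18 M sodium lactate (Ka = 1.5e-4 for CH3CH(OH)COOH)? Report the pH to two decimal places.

pH = 8.54

CH3CH(OH)COO- is the conjugate base of the weak acid CH3CH(OH)COOH.
Kb = Kw/Ka = 1.0×10^-14 / 1.5 × 10^-4 = 6.67 × 10^-11
From the ICE table, Kb = x²/(0.18 − x) = 6.67 × 10^-11.
Neglecting x in the denominator: x = √(6.67 × 10^-11 × 0.18) = 3.46 × 10^-6 M
Check: 0.0019% ionized — well under 5%, approximation valid.
pOH = 5.46, so pH = 14.00 − pOH = 8.54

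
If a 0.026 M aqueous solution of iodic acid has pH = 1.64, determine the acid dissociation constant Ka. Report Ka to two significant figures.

[H+] = 10^(-1.64) = 2.29 × 10^-2 M
At equilibrium [HA] = 0.026 − 2.29 × 10^-2 = 3.10 × 10^-3 M
Ka = [H+][A-]/[HA] = (2.29 × 10^-2)² / 3.10 × 10^-3 = 1.7 × 10^-1

Ka = 1.7 × 10^-1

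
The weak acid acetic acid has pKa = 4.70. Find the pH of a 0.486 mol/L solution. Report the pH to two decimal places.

pH = 2.51

CH3COOH ⇌ CH3COO- + H+
Ka = 10^(−4.70) = 2.00 × 10^-5
From the ICE table, Ka = [H+]²/(0.486 − [H+]) = 2.00 × 10^-5.
Assume [H+] ≪ 0.486: [H+] ≈ √(2.00 × 10^-5 × 0.486) = 3.12 × 10^-3 M
Check: 0.64% ionized — well under 5%, approximation valid.
pH = −log[H+] = −log(3.12 × 10^-3) = 2.51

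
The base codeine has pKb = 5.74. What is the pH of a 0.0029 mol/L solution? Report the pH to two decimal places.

C18H21NO3 + H2O ⇌ C18H22NO3+ + OH-
Kb = 10^(−5.74) = 1.82 × 10^-6
From the ICE table, Kb = [OH-]²/(0.0029 − [OH-]) = 1.82 × 10^-6.
Since Kb ≪ C₀, [OH-] ≈ √(Kb·C₀) = 7.26 × 10^-5 M.
pOH = −log(7.26 × 10^-5) = 4.14; pH = 14.00 − 4.14 = 9.86

pH = 9.86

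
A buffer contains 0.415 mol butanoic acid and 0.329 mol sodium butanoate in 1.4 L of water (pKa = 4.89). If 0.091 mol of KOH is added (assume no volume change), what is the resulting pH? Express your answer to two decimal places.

pH = 5.00

After neutralization: n(CH3(CH2)2COOH) = 0.324 mol, n(CH3(CH2)2COO-) = 0.42 mol.
pH = pKa + log(n_CH3(CH2)2COO-/n_CH3(CH2)2COOH) = 4.89 + log(0.42/0.324) = 4.89 + (+0.113)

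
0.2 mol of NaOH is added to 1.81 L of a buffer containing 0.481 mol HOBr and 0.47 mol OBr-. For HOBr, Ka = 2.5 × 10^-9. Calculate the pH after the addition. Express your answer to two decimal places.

pH = 8.98

After neutralization: n(HOBr) = 0.281 mol, n(OBr-) = 0.67 mol.
pKa = −log(2.5 × 10^-9) = 8.602
Henderson–Hasselbalch with mole ratio 0.67/0.281: pH = 8.602 + (+0.377)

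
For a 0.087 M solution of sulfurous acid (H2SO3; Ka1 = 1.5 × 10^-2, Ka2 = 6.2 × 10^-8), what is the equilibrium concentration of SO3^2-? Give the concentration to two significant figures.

First ionization gives [H+] ≈ [HSO3-] = 2.94 × 10^-2 M.
Second step: Ka2 = [H+][SO3^2-]/[HSO3-] ≈ [SO3^2-] (since [H+] ≈ [HSO3-]).
So [SO3^2-] ≈ Ka2.

6.2 × 10^-8 M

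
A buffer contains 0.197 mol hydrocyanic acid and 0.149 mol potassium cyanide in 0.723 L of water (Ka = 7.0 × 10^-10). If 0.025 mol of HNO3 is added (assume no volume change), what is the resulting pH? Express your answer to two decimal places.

pH = 8.90

Added H+ converts CN- to HCN: HCN → 0.222 mol, CN- → 0.124 mol.
pKa = −log(7.0 × 10^-10) = 9.155
pH = pKa + log([A⁻]/[HA]) = 9.155 + log(0.124/0.222) = 9.155 -0.253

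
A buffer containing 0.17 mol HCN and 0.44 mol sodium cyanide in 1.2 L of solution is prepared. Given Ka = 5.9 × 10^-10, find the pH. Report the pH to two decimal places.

pH = 9.64

pKa = −log(5.9 × 10^-10) = 9.229
Henderson–Hasselbalch: pH = pKa + log([CN-]/[HCN]) = 9.229 + log(0.44/0.17)
pH = 9.229 + (+0.413) = 9.64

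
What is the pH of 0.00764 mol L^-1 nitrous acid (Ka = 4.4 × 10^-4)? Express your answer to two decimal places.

HNO2 ⇌ NO2- + H+
From the ICE table, Ka = [H+]²/(0.00764 − [H+]) = 4.4 × 10^-4.
Here C₀/Ka ≈ 17.4, so the small-[H+] approximation fails. Use the quadratic:
[H+] = [−0.00044 + √(0.00044² + 1.34e-05)]/2 = 1.63 × 10^-3 M
pH = −log[H+] = −log(1.63 × 10^-3) = 2.79

pH = 2.79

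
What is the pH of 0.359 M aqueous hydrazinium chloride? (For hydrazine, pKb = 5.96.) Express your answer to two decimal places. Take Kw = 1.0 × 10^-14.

pH = 4.24

N2H5+ is the conjugate acid of the weak base N2H4.
Kb = 10^(−5.96) = 1.10 × 10^-6
Ka = Kw/Kb = 1.0×10^-14 / 1.10 × 10^-6 = 9.09 × 10^-9
Ka = x²/(0.359 − x) = 9.09 × 10^-9
Since Ka ≪ C₀, x ≈ √(Ka·C₀) = 5.71 × 10^-5 M.
(x/C₀ = 0.016% < 5%, so the approximation holds.)
pH = −log(5.71 × 10^-5) = 4.24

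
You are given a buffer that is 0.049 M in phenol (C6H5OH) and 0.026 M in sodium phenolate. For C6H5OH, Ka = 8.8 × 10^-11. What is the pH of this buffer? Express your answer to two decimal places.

pKa = −log(8.8 × 10^-11) = 10.056
Using pH = pKa + log([base]/[acid]) with [base]/[acid] = 0.026/0.049:
pH = 10.056 + (-0.275) = 9.78

pH = 9.78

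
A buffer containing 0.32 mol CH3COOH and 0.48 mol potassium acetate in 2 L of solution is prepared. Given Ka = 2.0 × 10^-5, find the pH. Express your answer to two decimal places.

pKa = −log(2.0 × 10^-5) = 4.699
pH = pKa + log([A⁻]/[HA]) = 4.699 + log(0.48/0.32)
pH = 4.699 + (+0.176) = 4.88

pH = 4.88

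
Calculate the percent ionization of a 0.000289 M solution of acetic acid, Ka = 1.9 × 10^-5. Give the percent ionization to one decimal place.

22.6%

CH3COOH ⇌ CH3COO- + H+; let x = [H+] at equilibrium.
Ka = x²/(C₀ − x); solving the quadratic gives x = 6.52 × 10^-5 M.
% ionization = x/C₀ × 100% = 6.52 × 10^-5/0.000289 × 100% = 22.6%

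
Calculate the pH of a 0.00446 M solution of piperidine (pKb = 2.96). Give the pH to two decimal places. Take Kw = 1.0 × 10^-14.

C5H10NH + H2O ⇌ C5H10NH2+ + OH-
Kb = 10^(−2.96) = 1.10 × 10^-3
Kb = x²/(0.00446 − x) = 1.10 × 10^-3
The 5% rule fails; solving x² + Kb·x − Kb·C₀ = 0 exactly:
x = [−0.0011 + √(0.0011² + 1.96e-05)]/2 = 1.73 × 10^-3 M
pOH = −log(1.73 × 10^-3) = 2.76; pH = 14.00 − 2.76 = 11.24

pH = 11.24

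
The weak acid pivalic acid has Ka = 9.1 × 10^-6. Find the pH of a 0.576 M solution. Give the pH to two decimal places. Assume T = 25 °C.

pH = 2.64

(CH3)3CCOOH ⇌ (CH3)3CCOO- + H+
Let x = [H+] at equilibrium. Ka = x²/(0.576 − x).
Since Ka ≪ C₀, x ≈ √(Ka·C₀) = 2.29 × 10^-3 M.
(x/C₀ = 0.4% < 5%, so the approximation holds.)
pH = −log(2.29 × 10^-3) = 2.64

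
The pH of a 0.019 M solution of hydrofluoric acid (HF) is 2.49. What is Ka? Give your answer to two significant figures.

[H+] = 10^(-2.49) = 3.24 × 10^-3 M
At equilibrium [HA] = 0.019 − 3.24 × 10^-3 = 1.58 × 10^-2 M
Ka = [H+][A-]/[HA] = (3.24 × 10^-3)² / 1.58 × 10^-2 = 6.6 × 10^-4

Ka = 6.6 × 10^-4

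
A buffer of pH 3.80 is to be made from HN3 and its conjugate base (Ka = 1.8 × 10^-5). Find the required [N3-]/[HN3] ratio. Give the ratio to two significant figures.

ratio = 0.11

pKa = -log(1.8 × 10^-5) = 4.745
pH = pKa + log(r) ⇒ log(r) = 3.80 − 4.745 = -0.945
r = [N3-]/[HN3] = 10^(-0.945) = 0.114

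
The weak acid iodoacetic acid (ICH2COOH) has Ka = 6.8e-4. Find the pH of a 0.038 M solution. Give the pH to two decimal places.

ICH2COOH ⇌ ICH2COO- + H+
Ka = [H+]²/(0.038 − [H+]) = 6.8 × 10^-4
The 5% rule fails; solving [H+]² + Ka·[H+] − Ka·C₀ = 0 exactly:
[H+] = [−0.00068 + √(0.00068² + 0.000103)]/2 = 4.75 × 10^-3 M
pH = −log(4.75 × 10^-3) = 2.32

pH = 2.32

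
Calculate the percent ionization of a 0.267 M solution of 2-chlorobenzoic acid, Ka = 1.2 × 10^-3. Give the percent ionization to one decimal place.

ClC6H4COOH ⇌ ClC6H4COO- + H+; let x = [H+] at equilibrium.
Solve x² + 0.0012x − 0.00032 = 0 → x = 1.73 × 10^-2 M
Fraction ionized = 1.73 × 10^-2 / 0.267 = 0.0648 → 6.5%

6.5%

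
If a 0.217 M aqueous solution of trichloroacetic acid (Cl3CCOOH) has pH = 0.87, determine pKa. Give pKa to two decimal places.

[H+] = 10^(-0.87) = 1.35 × 10^-1 M
At equilibrium [HA] = 0.217 − 1.35 × 10^-1 = 8.20 × 10^-2 M
Ka = [H+][A-]/[HA] = (1.35 × 10^-1)² / 8.20 × 10^-2 = 2.22 × 10^-1
pKa = -log(2.22 × 10^-1) = 0.65

pKa = 0.65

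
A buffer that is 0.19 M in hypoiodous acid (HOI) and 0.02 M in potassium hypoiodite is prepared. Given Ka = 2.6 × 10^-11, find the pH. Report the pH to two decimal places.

pH = 9.61

pKa = −log(2.6 × 10^-11) = 10.585
Using pH = pKa + log([base]/[acid]) with [base]/[acid] = 0.02/0.19:
pH = 10.585 + (-0.978) = 9.61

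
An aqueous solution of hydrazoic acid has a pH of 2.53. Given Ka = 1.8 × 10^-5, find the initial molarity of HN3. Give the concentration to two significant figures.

[H+] = 10^(-2.53) = 2.95 × 10^-3 M = x
Ka = x²/(C₀ − x) ⇒ C₀ = x + x²/Ka
C₀ = 2.95 × 10^-3 + (2.95 × 10^-3)²/(1.8 × 10^-5) = 4.86 × 10^-1 M

C₀ = 4.9 × 10^-1 M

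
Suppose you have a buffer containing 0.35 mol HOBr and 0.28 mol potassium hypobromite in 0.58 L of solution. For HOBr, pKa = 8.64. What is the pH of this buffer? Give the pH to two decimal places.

pH = 8.54

Henderson–Hasselbalch: pH = pKa + log([OBr-]/[HOBr]) = 8.64 + log(0.28/0.35)
pH = 8.64 + (-0.097) = 8.54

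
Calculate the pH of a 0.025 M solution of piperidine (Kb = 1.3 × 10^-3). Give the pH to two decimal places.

C5H10NH + H2O ⇌ C5H10NH2+ + OH-
Kb = [OH-]²/(0.025 − [OH-]) = 1.3 × 10^-3
[OH-] is not negligible relative to C₀; solve [OH-]² + 0.0013·[OH-] − 3.25e-05 = 0.
[OH-] = [−0.0013 + √(0.0013² + 0.00013)]/2 = 5.09 × 10^-3 M
pOH = −log(5.09 × 10^-3) = 2.29; pH = 14.00 − 2.29 = 11.71

pH = 11.71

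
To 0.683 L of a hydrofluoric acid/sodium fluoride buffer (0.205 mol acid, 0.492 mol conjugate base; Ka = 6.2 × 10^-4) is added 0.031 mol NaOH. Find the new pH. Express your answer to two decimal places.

pH = 3.69

OH- converts HF to F-: HF → 0.174 mol, F- → 0.523 mol.
pKa = −log(6.2 × 10^-4) = 3.208
Henderson–Hasselbalch with mole ratio 0.523/0.174: pH = 3.208 + (+0.478)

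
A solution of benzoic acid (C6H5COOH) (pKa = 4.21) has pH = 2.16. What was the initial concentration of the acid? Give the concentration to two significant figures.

C₀ = 7.8 × 10^-1 M

[H+] = 10^(-2.16) = 6.92 × 10^-3 M = x
Ka = 10^(−4.21) = 6.17 × 10^-5
Ka = x²/(C₀ − x) ⇒ C₀ = x + x²/Ka
C₀ = 6.92 × 10^-3 + (6.92 × 10^-3)²/(6.17 × 10^-5) = 7.83 × 10^-1 M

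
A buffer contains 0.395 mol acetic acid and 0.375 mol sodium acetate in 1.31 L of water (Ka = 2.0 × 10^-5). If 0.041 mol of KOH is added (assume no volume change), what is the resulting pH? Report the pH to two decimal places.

pH = 4.77

OH- converts CH3COOH to CH3COO-: CH3COOH → 0.354 mol, CH3COO- → 0.416 mol.
pKa = −log(2.0 × 10^-5) = 4.699
pH = pKa + log([A⁻]/[HA]) = 4.699 + log(0.416/0.354) = 4.699 +0.070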